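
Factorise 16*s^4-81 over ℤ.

(2*s)⁴ − (3)⁴ = ((2*s)² − (3)²)((2*s)² + (3)²); the first factor splits again, the second (4*s^2+9) is irreducible.

(2*s+3)*(2*s-3)*(4*s^2+9)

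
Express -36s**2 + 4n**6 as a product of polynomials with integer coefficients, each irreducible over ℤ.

-4(3s - n**3)(3s + n**3)

Factor out 4 first: what remains is -9s**2 + n**6.
Recognize a difference of squares with the parts n**3 and 3s.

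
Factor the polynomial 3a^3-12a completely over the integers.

3a(a+2)(a-2)

Every term has a factor of 3a. Then a^2-4 = (a)² − (2)².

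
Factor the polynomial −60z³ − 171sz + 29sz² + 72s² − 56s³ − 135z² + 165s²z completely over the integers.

−(7s − 4z − 9)(8s + 5z)(s − 3z)

Group: s(−56s² − 3sz + 72s + 20z² + 45z) − 3z(−56s² − 3sz + 72s + 20z² + 45z); both groups contain (−56s² − 3sz + 72s + 20z² + 45z), so (s − 3z) is a factor with cofactor −56s² − 3sz + 72s + 20z² + 45z.
The cofactor groups again: −56s² − 3sz + 72s + 20z² + 45z = −7s(8s + 5z) + (4z + 9)(8s + 5z); both groups contain (8s + 5z), giving −(7s − 4z − 9)(8s + 5z).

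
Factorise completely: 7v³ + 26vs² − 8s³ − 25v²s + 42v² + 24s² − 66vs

Group: 7v(v² − 3vs + 6v + 2s² − 6s) − 4s(v² − 3vs + 6v + 2s² − 6s); both groups contain (v² − 3vs + 6v + 2s² − 6s), so (7v − 4s) is a factor with cofactor v² − 3vs + 6v + 2s² − 6s.
The cofactor groups again: v² − 3vs + 6v + 2s² − 6s = v(v − 2s + 6) − s(v − 2s + 6); both groups contain (v − 2s + 6), giving (v − s)(v − 2s + 6).

(v − 2s + 6)(7v − 4s)(v − s)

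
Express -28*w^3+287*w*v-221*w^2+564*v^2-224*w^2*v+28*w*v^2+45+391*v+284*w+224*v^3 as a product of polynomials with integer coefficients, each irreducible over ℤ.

Group: 7*w*(-4*w^2-28*w*v-31*w+32*v^2+76*v+45) + (7*v+1)*(-4*w^2-28*w*v-31*w+32*v^2+76*v+45); both groups contain (-4*w^2-28*w*v-31*w+32*v^2+76*v+45), so (7*w+7*v+1) is a factor with cofactor -4*w^2-28*w*v-31*w+32*v^2+76*v+45.
The cofactor groups again: -4*w^2-28*w*v-31*w+32*v^2+76*v+45 = -4*w*(w+8*v+9) + (4*v+5)*(w+8*v+9); both groups contain (w+8*v+9), giving -(4*w-4*v-5)*(w+8*v+9).

-(4*w-4*v-5)*(7*w+7*v+1)*(w+8*v+9)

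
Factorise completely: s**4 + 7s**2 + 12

(s**2 + 3)(s**2 + 4)

Substitute u = s**2 to get a quadratic in u, then factor.
s**2 + 4 is irreducible over ℤ (sum of squares).
s**2 + 3 is irreducible over ℤ (always positive, so no real roots).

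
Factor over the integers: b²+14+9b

Two integers with product 14 and sum 9 are 2 and 7.

(b+2)(b+7)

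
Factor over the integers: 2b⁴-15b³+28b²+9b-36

Trying the rational-root candidates, b = 3/2 is a root, so (2b-3) divides it; the quotient is b³-6b²+5b+12.
Next, b = 4 is a root, so (b-4) divides it; the quotient is b²-2b-3.
The remaining quadratic factors as (b-3)(b+1).

(2b-3)(b+1)(b-3)(b-4)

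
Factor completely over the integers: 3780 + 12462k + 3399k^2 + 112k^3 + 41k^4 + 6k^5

(2k + 7)(3k + 1)(k + 9)(k^2 - 6k + 60)

By the rational root theorem, k = -9 is a root, so (k + 9) is a factor; dividing leaves 6k^4 - 13k^3 + 229k^2 + 1338k + 420.
Then k = -1/3 is a root, so (3k + 1) is a factor; dividing leaves 2k^3 - 5k^2 + 78k + 420.
Then k = -7/2 is a root, so (2k + 7) divides it; the quotient is k^2 - 6k + 60.
The quadratic k^2 - 6k + 60 has discriminant -204 < 0 and is irreducible over ℤ.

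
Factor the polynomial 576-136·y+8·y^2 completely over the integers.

Pull out the common factor 8, then factor the remaining trinomial.

8·(y-8)·(y-9)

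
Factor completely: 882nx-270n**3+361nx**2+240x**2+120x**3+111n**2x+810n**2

Group: 2n(-135n**2-147nx-40x**2) + (-3x-6)(-135n**2-147nx-40x**2); both groups contain (-135n**2-147nx-40x**2), so (2n-3x-6) is a factor with cofactor -135n**2-147nx-40x**2.
The cofactor groups again: -135n**2-147nx-40x**2 = -9n(15n+8x) - 5x(15n+8x); both groups contain (15n+8x), giving -(9n+5x)(15n+8x).

-(15n+8x)(2n-3x-6)(9n+5x)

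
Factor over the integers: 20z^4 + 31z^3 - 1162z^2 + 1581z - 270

Trying the rational-root candidates, z = -9 is a root, giving the factor (z + 9) and quotient 20z^3 - 149z^2 + 179z - 30.
Next, z = 6 is a root, giving the factor (z - 6) and quotient 20z^2 - 29z + 5.
The remaining quadratic factors as (5z - 1)(4z - 5).

(4z - 5)(5z - 1)(z + 9)(z - 6)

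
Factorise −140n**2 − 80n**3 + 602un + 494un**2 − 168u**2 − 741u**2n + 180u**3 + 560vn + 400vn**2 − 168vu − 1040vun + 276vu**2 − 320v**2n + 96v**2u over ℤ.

(3u − 10n)(8v + 15u − 8n − 14)(4v + 4u − n)

Group: 3u(32v**2 + 92vu − 40vn − 56v + 60u**2 − 47un − 56u + 8n**2 + 14n) − 10n(32v**2 + 92vu − 40vn − 56v + 60u**2 − 47un − 56u + 8n**2 + 14n); both groups contain (32v**2 + 92vu − 40vn − 56v + 60u**2 − 47un − 56u + 8n**2 + 14n), so (3u − 10n) is a factor with cofactor 32v**2 + 92vu − 40vn − 56v + 60u**2 − 47un − 56u + 8n**2 + 14n.
The cofactor groups again: 32v**2 + 92vu − 40vn − 56v + 60u**2 − 47un − 56u + 8n**2 + 14n = 8v(4v + 4u − n) + (15u − 8n − 14)(4v + 4u − n); both groups contain (4v + 4u − n), giving (8v + 15u − 8n − 14)(4v + 4u − n).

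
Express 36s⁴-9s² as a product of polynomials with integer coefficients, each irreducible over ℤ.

9s²(2s+1)(2s-1)

Every term has a factor of 9s²; factoring it out leaves 4s²-1.
Recognize a difference of squares with the parts 2s and 1.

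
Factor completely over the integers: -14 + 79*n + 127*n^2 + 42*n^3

(6*n + 7)*(7*n - 1)*(n + 2)

Testing divisors of the constant over divisors of the leading coefficient, n = 1/7 is a root, so (7*n - 1) divides it; the quotient is 6*n^2 + 19*n + 14.
The remaining quadratic factors as (n + 2)(6*n + 7).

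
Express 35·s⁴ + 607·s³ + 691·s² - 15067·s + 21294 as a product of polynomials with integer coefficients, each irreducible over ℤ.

(5·s - 14)·(7·s - 13)·(s + 13)·(s + 9)

By the rational root theorem, s = -13 is a root, so (s + 13) is a factor; dividing leaves 35·s³ + 152·s² - 1285·s + 1638.
Next, s = -9 is a root, giving the factor (s + 9) and quotient 35·s² - 163·s + 182.
The remaining quadratic factors as (7·s - 13)(5·s - 14).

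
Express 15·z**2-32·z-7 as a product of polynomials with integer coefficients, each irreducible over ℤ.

Need a pair with product 15·(-7) = -105 and sum -32: that's 3 and -35.
Split the middle term: 15·z**2+3·z - 35·z-7 = 3·z·(5·z+1) - 7·(5·z+1).

(3·z-7)·(5·z+1)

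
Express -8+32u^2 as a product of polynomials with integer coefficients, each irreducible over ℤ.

8(2u+1)(2u-1)

Factor out 8, leaving 4u^2-1, which is a difference of two squares.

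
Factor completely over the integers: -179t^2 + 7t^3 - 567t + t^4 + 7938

By the rational root theorem, t = -9 is a root, so (t + 9) divides it; the quotient is t^3 - 2t^2 - 161t + 882.
Next, t = 9 is a root, so (t - 9) divides it; the quotient is t^2 + 7t - 98.
The remaining quadratic factors as (t + 14)(t - 7).

(t + 14)(t + 9)(t - 7)(t - 9)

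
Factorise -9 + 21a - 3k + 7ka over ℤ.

Group as (7ka - 3k) + (21a - 9) = k(7a - 3) + 3(7a - 3).
Both groups share the factor (7a - 3).

(7a - 3)(k + 3)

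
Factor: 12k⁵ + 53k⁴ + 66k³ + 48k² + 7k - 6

Trying the rational-root candidates, k = -3 is a root, giving the factor (k + 3) and quotient 12k⁴ + 17k³ + 15k² + 3k - 2.
Then k = 1/4 is a root, giving the factor (4k - 1) and quotient 3k³ + 5k² + 5k + 2.
Then k = -2/3 is a root, so (3k + 2) divides it; the quotient is k² + k + 1.
The quadratic k² + k + 1 has discriminant -3 < 0 and is irreducible over ℤ.

(3k + 2)(4k - 1)(k + 3)(k² + k + 1)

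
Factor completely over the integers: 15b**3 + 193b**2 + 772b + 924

(3b + 14)(5b + 11)(b + 6)

Testing divisors of the constant over divisors of the leading coefficient, b = -11/5 is a root, so (5b + 11) divides it; the quotient is 3b**2 + 32b + 84.
The remaining quadratic factors as (b + 6)(3b + 14).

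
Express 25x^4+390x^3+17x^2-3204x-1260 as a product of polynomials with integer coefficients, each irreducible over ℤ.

Trying the rational-root candidates, x = 14/5 is a root, giving the factor (5x-14) and quotient 5x^3+92x^2+261x+90.
Then x = -2/5 is a root, so (5x+2) is a factor; dividing leaves x^2+18x+45.
The remaining quadratic factors as (x+3)(x+15).

(5x+2)(5x-14)(x+15)(x+3)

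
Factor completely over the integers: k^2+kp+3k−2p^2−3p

(k+2p+3)(k−p)

Group: k(k−p) + (2p+3)(k−p); both groups contain (k−p).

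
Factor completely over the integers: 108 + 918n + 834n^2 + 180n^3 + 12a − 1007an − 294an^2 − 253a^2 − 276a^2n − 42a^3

Group: a(−42a^2 − 192an − a + 90n^2 + 147n + 18) + (2n + 6)(−42a^2 − 192an − a + 90n^2 + 147n + 18); both groups contain (−42a^2 − 192an − a + 90n^2 + 147n + 18), so (a + 2n + 6) is a factor with cofactor −42a^2 − 192an − a + 90n^2 + 147n + 18.
The cofactor groups again: −42a^2 − 192an − a + 90n^2 + 147n + 18 = −3a(14a − 6n − 9) + (−15n − 2)(14a − 6n − 9); both groups contain (14a − 6n − 9), giving −(3a + 15n + 2)(14a − 6n − 9).

−(14a − 6n − 9)(3a + 15n + 2)(a + 2n + 6)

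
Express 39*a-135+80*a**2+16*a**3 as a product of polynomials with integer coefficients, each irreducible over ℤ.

(4*a+15)*(4*a+9)*(a-1)

Trying the rational-root candidates, a = -9/4 is a root, so (4*a+9) is a factor; dividing leaves 4*a**2+11*a-15.
The remaining quadratic factors as (a-1)(4*a+15).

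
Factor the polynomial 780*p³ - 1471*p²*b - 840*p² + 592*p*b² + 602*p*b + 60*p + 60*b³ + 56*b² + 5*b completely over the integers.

(13*p - 10*b - 1)*(5*p - 6*b - 5)*(12*p + b)

Group: 12*p*(65*p² - 128*p*b - 70*p + 60*b² + 56*b + 5) + b*(65*p² - 128*p*b - 70*p + 60*b² + 56*b + 5); both groups contain (65*p² - 128*p*b - 70*p + 60*b² + 56*b + 5), so (12*p + b) is a factor with cofactor 65*p² - 128*p*b - 70*p + 60*b² + 56*b + 5.
The cofactor groups again: 65*p² - 128*p*b - 70*p + 60*b² + 56*b + 5 = 13*p*(5*p - 6*b - 5) + (-10*b - 1)*(5*p - 6*b - 5); both groups contain (5*p - 6*b - 5), giving (13*p - 10*b - 1)*(5*p - 6*b - 5).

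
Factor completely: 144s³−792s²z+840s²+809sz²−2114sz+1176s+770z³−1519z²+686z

(12s+7z)(3s−10z+7)(4s−11z+14)

Group: 3s(48s²−104sz+168s−77z²+98z) + (−10z+7)(48s²−104sz+168s−77z²+98z); both groups contain (48s²−104sz+168s−77z²+98z), so (3s−10z+7) is a factor with cofactor 48s²−104sz+168s−77z²+98z.
The cofactor groups again: 48s²−104sz+168s−77z²+98z = 4s(12s+7z) + (−11z+14)(12s+7z); both groups contain (12s+7z), giving (4s−11z+14)(12s+7z).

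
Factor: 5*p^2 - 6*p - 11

(5*p - 11)*(p + 1)

Need a pair with product 5·(-11) = -55 and sum -6: that's 5 and -11.
Split the middle term: 5*p^2 + 5*p - 11*p - 11 = 5*p*(p + 1) - 11*(p + 1).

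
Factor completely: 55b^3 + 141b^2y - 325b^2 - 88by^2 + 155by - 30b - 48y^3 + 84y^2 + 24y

Group: b(55b^2 - 24by + 5b - 16y^2 - 4y) + (3y - 6)(55b^2 - 24by + 5b - 16y^2 - 4y); both groups contain (55b^2 - 24by + 5b - 16y^2 - 4y), so (b + 3y - 6) is a factor with cofactor 55b^2 - 24by + 5b - 16y^2 - 4y.
The cofactor groups again: 55b^2 - 24by + 5b - 16y^2 - 4y = 11b(5b - 4y) + (4y + 1)(5b - 4y); both groups contain (5b - 4y), giving (11b + 4y + 1)(5b - 4y).

(11b + 4y + 1)(5b - 4y)(b + 3y - 6)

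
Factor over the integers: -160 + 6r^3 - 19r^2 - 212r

By the rational root theorem, r = 8 is a root, so (r - 8) divides it; the quotient is 6r^2 + 29r + 20.
The remaining quadratic factors as (6r + 5)(r + 4).

(6r + 5)(r + 4)(r - 8)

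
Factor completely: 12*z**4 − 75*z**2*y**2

3*z**2*(2*z − 5*y)*(2*z + 5*y)

Factor out 3*z**2, leaving 4*z**2 − 25*y**2, which is a difference of two squares.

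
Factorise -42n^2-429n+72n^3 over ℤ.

Pull out the common factor 3n, then factor the remaining trinomial.

3n(4n-11)(6n+13)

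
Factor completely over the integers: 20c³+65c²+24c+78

Group as (20c³+24c) + (65c²+78) = 4c(5c²+6) + 13(5c²+6).
Both groups share the factor (5c²+6).

(4c+13)(5c²+6)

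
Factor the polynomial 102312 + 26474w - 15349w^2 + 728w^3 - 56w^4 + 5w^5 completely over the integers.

By the rational root theorem, w = 14 is a root, giving the factor (w - 14) and quotient 5w^4 + 14w^3 + 924w^2 - 2413w - 7308.
Next, w = 4 is a root, so (w - 4) divides it; the quotient is 5w^3 + 34w^2 + 1060w + 1827.
Then w = -9/5 is a root, so (5w + 9) is a factor; dividing leaves w^2 + 5w + 203.
The quadratic w^2 + 5w + 203 has discriminant -787 < 0 and is irreducible over ℤ.

(5w + 9)(w - 14)(w - 4)(w^2 + 5w + 203)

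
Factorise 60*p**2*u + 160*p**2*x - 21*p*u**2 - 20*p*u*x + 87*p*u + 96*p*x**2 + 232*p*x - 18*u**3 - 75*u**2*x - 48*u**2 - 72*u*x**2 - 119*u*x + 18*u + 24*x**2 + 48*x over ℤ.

(3*u + 8*x)*(4*p - 3*u + 1)*(5*p + 2*u + 3*x + 6)

Group: 5*p*(12*p*u + 32*p*x - 9*u**2 - 24*u*x + 3*u + 8*x) + (2*u + 3*x + 6)*(12*p*u + 32*p*x - 9*u**2 - 24*u*x + 3*u + 8*x); both groups contain (12*p*u + 32*p*x - 9*u**2 - 24*u*x + 3*u + 8*x), so (5*p + 2*u + 3*x + 6) is a factor with cofactor 12*p*u + 32*p*x - 9*u**2 - 24*u*x + 3*u + 8*x.
The cofactor groups again: 12*p*u + 32*p*x - 9*u**2 - 24*u*x + 3*u + 8*x = 3*u*(4*p - 3*u + 1) + 8*x*(4*p - 3*u + 1); both groups contain (4*p - 3*u + 1), giving (3*u + 8*x)*(4*p - 3*u + 1).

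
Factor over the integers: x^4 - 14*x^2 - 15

Substitute u = x^2 to get a quadratic in u, then factor.
x^2 - 15 is irreducible over ℤ (15 is not a perfect square).
x^2 + 1 is irreducible over ℤ (sum of squares).

(x^2 + 1)*(x^2 - 15)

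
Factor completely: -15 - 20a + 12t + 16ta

(4a + 3)(4t - 5)

Group as (16ta + 12t) + (-20a - 15) = 4t(4a + 3) - 5(4a + 3).
Both groups share the factor (4a + 3).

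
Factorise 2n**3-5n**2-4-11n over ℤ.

(2n+1)(n+1)(n-4)

Trying the rational-root candidates, n = 4 is a root, so (n-4) divides it; the quotient is 2n**2+3n+1.
The remaining quadratic factors as (n+1)(2n+1).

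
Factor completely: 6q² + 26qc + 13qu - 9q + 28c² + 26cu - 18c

Group: 6q(q + 2c) + (14c + 13u - 9)(q + 2c); both groups contain (q + 2c).

(6q + 14c + 13u - 9)(q + 2c)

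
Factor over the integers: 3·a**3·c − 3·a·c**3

3·a·c·(a + c)·(a − c)

Every term has a factor of 3·a·c. Then a**2 − c**2 = (a)² − (c)².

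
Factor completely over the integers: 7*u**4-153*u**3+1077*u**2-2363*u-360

Among the possible rational roots, u = -1/7 is a root, so (7*u+1) divides it; the quotient is u**3-22*u**2+157*u-360.
Continuing, u = 8 is a root, so (u-8) is a factor; dividing leaves u**2-14*u+45.
The remaining quadratic factors as (u-5)(u-9).

(7*u+1)*(u-5)*(u-8)*(u-9)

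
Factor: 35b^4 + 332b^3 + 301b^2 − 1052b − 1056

Among the possible rational roots, b = −8 is a root, giving the factor (b + 8) and quotient 35b^3 + 52b^2 − 115b − 132.
Then b = −11/5 is a root, so (5b + 11) is a factor; dividing leaves 7b^2 − 5b − 12.
The remaining quadratic factors as (7b − 12)(b + 1).

(5b + 11)(7b − 12)(b + 1)(b + 8)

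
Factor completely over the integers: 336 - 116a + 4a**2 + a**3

By the rational root theorem, a = 4 is a root, so (a - 4) divides it; the quotient is a**2 + 8a - 84.
The remaining quadratic factors as (a + 14)(a - 6).

(a + 14)(a - 4)(a - 6)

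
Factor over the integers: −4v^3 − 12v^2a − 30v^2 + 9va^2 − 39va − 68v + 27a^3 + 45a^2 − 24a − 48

−(2v − 3a + 3)(2v + 3a + 4)(v + 3a + 4)

Group: v(−4v^2 − 14v + 9a^2 + 3a − 12) + (3a + 4)(−4v^2 − 14v + 9a^2 + 3a − 12); both groups contain (−4v^2 − 14v + 9a^2 + 3a − 12), so (v + 3a + 4) is a factor with cofactor −4v^2 − 14v + 9a^2 + 3a − 12.
The cofactor groups again: −4v^2 − 14v + 9a^2 + 3a − 12 = −2v(2v − 3a + 3) + (−3a − 4)(2v − 3a + 3); both groups contain (2v − 3a + 3), giving −(2v + 3a + 4)(2v − 3a + 3).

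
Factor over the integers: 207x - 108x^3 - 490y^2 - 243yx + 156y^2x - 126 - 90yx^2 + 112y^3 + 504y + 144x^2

(7y - 6x - 7)(2y + 3x - 6)(8y + 6x - 3)

Group: 7y(16y^2 + 36yx - 54y + 18x^2 - 45x + 18) + (-6x - 7)(16y^2 + 36yx - 54y + 18x^2 - 45x + 18); both groups contain (16y^2 + 36yx - 54y + 18x^2 - 45x + 18), so (7y - 6x - 7) is a factor with cofactor 16y^2 + 36yx - 54y + 18x^2 - 45x + 18.
The cofactor groups again: 16y^2 + 36yx - 54y + 18x^2 - 45x + 18 = 8y(2y + 3x - 6) + (6x - 3)(2y + 3x - 6); both groups contain (2y + 3x - 6), giving (8y + 6x - 3)(2y + 3x - 6).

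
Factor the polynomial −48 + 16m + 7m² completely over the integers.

Need a pair with product 7·(−48) = −336 and sum 16: that's −12 and 28.
Split the middle term: 7m² − 12m + 28m − 48 = m(7m − 12) + 4(7m − 12).

(7m − 12)(m + 4)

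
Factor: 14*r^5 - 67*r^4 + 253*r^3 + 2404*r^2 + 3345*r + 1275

(2*r + 5)*(7*r + 5)*(r + 1)*(r^2 - 9*r + 51)

By the rational root theorem, r = -5/7 is a root, so (7*r + 5) divides it; the quotient is 2*r^4 - 11*r^3 + 44*r^2 + 312*r + 255.
Then r = -1 is a root, giving the factor (r + 1) and quotient 2*r^3 - 13*r^2 + 57*r + 255.
Continuing, r = -5/2 is a root, so (2*r + 5) is a factor; dividing leaves r^2 - 9*r + 51.
The quadratic r^2 - 9*r + 51 has discriminant -123 < 0 and is irreducible over ℤ.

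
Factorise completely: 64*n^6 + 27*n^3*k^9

n^3*(4*n + 3*k^3)*(16*n^2 - 12*n*k^3 + 9*k^6)

Factor out n^3 first: what remains is 64*n^3 + 27*k^9.
Recognize a sum of cubes with the parts 3*k^3 and 4*n.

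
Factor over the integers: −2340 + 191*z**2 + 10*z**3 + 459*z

By the rational root theorem, z = 12/5 is a root, so (5*z − 12) divides it; the quotient is 2*z**2 + 43*z + 195.
The remaining quadratic factors as (2*z + 13)(z + 15).

(2*z + 13)*(5*z − 12)*(z + 15)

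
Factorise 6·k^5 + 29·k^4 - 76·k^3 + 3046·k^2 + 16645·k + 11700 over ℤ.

Among the possible rational roots, k = -9 is a root, so (k + 9) is a factor; dividing leaves 6·k^4 - 25·k^3 + 149·k^2 + 1705·k + 1300.
Next, k = -5/6 is a root, giving the factor (6·k + 5) and quotient k^3 - 5·k^2 + 29·k + 260.
Continuing, k = -4 is a root, so (k + 4) divides it; the quotient is k^2 - 9·k + 65.
The quadratic k^2 - 9·k + 65 has discriminant -179 < 0 and is irreducible over ℤ.

(6·k + 5)·(k + 4)·(k + 9)·(k^2 - 9·k + 65)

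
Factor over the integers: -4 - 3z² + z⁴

(z + 2)(z - 2)(z² + 1)

Substitute u = z² to get a quadratic in u, then factor.
z² - 4 is a difference of squares.
z² + 1 is irreducible over ℤ (sum of squares).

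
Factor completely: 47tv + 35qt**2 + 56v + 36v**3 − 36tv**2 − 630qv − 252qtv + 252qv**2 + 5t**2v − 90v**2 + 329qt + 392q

(5t − 6v + 7)(7q + v)(t − 6v + 8)

Group: t(35qt − 42qv + 49q + 5tv − 6v**2 + 7v) + (−6v + 8)(35qt − 42qv + 49q + 5tv − 6v**2 + 7v); both groups contain (35qt − 42qv + 49q + 5tv − 6v**2 + 7v), so (t − 6v + 8) is a factor with cofactor 35qt − 42qv + 49q + 5tv − 6v**2 + 7v.
The cofactor groups again: 35qt − 42qv + 49q + 5tv − 6v**2 + 7v = 7q(5t − 6v + 7) + v(5t − 6v + 7); both groups contain (5t − 6v + 7), giving (7q + v)(5t − 6v + 7).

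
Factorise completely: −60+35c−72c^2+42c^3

(7c−12)(6c^2+5)

Group as (42c^3+35c) + (−72c^2−60) = 7c(6c^2+5) − 12(6c^2+5).
Both groups share the factor (6c^2+5).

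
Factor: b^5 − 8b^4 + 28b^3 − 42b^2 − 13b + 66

(b + 1)(b − 2)(b − 3)(b^2 − 4b + 11)

Trying the rational-root candidates, b = 3 is a root, giving the factor (b − 3) and quotient b^4 − 5b^3 + 13b^2 − 3b − 22.
Next, b = −1 is a root, so (b + 1) is a factor; dividing leaves b^3 − 6b^2 + 19b − 22.
Then b = 2 is a root, giving the factor (b − 2) and quotient b^2 − 4b + 11.
The quadratic b^2 − 4b + 11 has discriminant −28 < 0 and is irreducible over ℤ.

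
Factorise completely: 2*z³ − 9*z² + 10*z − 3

By the rational root theorem, z = 1 is a root, so (z − 1) divides it; the quotient is 2*z² − 7*z + 3.
The remaining quadratic factors as (z − 3)(2*z − 1).

(2*z − 1)*(z − 1)*(z − 3)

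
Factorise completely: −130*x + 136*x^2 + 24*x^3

Pull out the common factor 2*x, then factor the remaining trinomial.

2*x*(2*x + 13)*(6*x − 5)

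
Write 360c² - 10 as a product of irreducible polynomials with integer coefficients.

Factor out 10, leaving 36c² - 1, which is a difference of two squares.

10(6c + 1)(6c - 1)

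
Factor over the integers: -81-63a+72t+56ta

Group as (56ta+72t) + (-63a-81) = 8t(7a+9) - 9(7a+9).
Both groups share the factor (7a+9).

(7a+9)(8t-9)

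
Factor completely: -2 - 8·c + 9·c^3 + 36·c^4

Group as (36·c^4 - 8·c) + (9·c^3 - 2) = 4·c·(9·c^3 - 2) + (9·c^3 - 2).
Both groups share the factor (9·c^3 - 2).

(4·c + 1)·(9·c^3 - 2)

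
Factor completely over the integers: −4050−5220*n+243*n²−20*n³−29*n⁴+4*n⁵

(4*n+3)*(n+5)*(n−9)*(n²−4*n+30)

Trying the rational-root candidates, n = −3/4 is a root, so (4*n+3) divides it; the quotient is n⁴−8*n³+n²+60*n−1350.
Then n = −5 is a root, so (n+5) is a factor; dividing leaves n³−13*n²+66*n−270.
Continuing, n = 9 is a root, so (n−9) divides it; the quotient is n²−4*n+30.
The quadratic n²−4*n+30 has discriminant −104 < 0 and is irreducible over ℤ.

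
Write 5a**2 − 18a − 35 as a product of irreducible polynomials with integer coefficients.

(5a + 7)(a − 5)

Need a pair with product 5·(−35) = −175 and sum −18: that's −25 and 7.
Split the middle term: 5a**2 − 25a + 7a − 35 = 5a(a − 5) + 7(a − 5).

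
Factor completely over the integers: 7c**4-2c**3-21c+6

Group as (7c**4-21c) + (-2c**3+6) = 7c(c**3-3) - 2(c**3-3).
Both groups share the factor (c**3-3).

(7c-2)(c**3-3)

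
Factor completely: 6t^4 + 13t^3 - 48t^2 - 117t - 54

Among the possible rational roots, t = -3/2 is a root, giving the factor (2t + 3) and quotient 3t^3 + 2t^2 - 27t - 18.
Then t = -2/3 is a root, giving the factor (3t + 2) and quotient t^2 - 9.
The remaining quadratic factors as (t + 3)(t - 3).

(2t + 3)(3t + 2)(t + 3)(t - 3)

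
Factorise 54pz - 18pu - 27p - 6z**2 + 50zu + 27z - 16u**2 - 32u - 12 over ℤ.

(6z - 2u - 3)(9p - z + 8u + 4)

Group: 6z(9p - z + 8u + 4) + (-2u - 3)(9p - z + 8u + 4); both groups contain (9p - z + 8u + 4).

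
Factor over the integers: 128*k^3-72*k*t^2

Factor out 8*k, leaving 16*k^2-9*t^2, which is a difference of two squares.

8*k*(4*k+3*t)*(4*k-3*t)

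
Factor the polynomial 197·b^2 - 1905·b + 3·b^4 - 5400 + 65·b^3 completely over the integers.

(3·b + 8)·(b + 15)·(b + 9)·(b - 5)

Testing divisors of the constant over divisors of the leading coefficient, b = -9 is a root, giving the factor (b + 9) and quotient 3·b^3 + 38·b^2 - 145·b - 600.
Continuing, b = -15 is a root, so (b + 15) is a factor; dividing leaves 3·b^2 - 7·b - 40.
The remaining quadratic factors as (b - 5)(3·b + 8).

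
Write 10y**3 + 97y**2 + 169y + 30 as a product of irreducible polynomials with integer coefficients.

Trying the rational-root candidates, y = -15/2 is a root, so (2y + 15) divides it; the quotient is 5y**2 + 11y + 2.
The remaining quadratic factors as (y + 2)(5y + 1).

(2y + 15)(5y + 1)(y + 2)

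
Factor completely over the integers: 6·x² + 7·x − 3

Need a pair with product 6·(−3) = −18 and sum 7: that's −2 and 9.
Split the middle term: 6·x² − 2·x + 9·x − 3 = 2·x·(3·x − 1) + 3·(3·x − 1).

(2·x + 3)·(3·x − 1)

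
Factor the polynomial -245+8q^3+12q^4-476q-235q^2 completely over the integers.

(2q+7)(6q+7)(q+1)(q-5)

By the rational root theorem, q = -7/2 is a root, so (2q+7) divides it; the quotient is 6q^3-17q^2-58q-35.
Then q = -1 is a root, so (q+1) divides it; the quotient is 6q^2-23q-35.
The remaining quadratic factors as (6q+7)(q-5).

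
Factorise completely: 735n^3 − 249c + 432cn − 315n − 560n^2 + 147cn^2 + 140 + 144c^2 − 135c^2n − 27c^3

Group: 3c(−9c^2 − 66cn + 36c − 105n^2 + 140n − 35) + (−7n − 4)(−9c^2 − 66cn + 36c − 105n^2 + 140n − 35); both groups contain (−9c^2 − 66cn + 36c − 105n^2 + 140n − 35), so (3c − 7n − 4) is a factor with cofactor −9c^2 − 66cn + 36c − 105n^2 + 140n − 35.
The cofactor groups again: −9c^2 − 66cn + 36c − 105n^2 + 140n − 35 = −3c(3c + 7n − 7) + (−15n + 5)(3c + 7n − 7); both groups contain (3c + 7n − 7), giving −(3c + 15n − 5)(3c + 7n − 7).

−(3c + 15n − 5)(3c + 7n − 7)(3c − 7n − 4)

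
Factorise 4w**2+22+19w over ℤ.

(4w+11)(w+2)

Need a pair with product 4·22 = 88 and sum 19: that's 8 and 11.
Split the middle term: 4w**2+8w + 11w+22 = 4w(w+2) + 11(w+2).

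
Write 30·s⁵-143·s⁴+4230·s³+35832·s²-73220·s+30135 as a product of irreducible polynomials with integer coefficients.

Among the possible rational roots, s = 3/5 is a root, so (5·s-3) divides it; the quotient is 6·s⁴-25·s³+831·s²+7665·s-10045.
Then s = -7 is a root, so (s+7) divides it; the quotient is 6·s³-67·s²+1300·s-1435.
Continuing, s = 7/6 is a root, giving the factor (6·s-7) and quotient s²-10·s+205.
The quadratic s²-10·s+205 has discriminant -720 < 0 and is irreducible over ℤ.

(5·s-3)·(6·s-7)·(s+7)·(s²-10·s+205)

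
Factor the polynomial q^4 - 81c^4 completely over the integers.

Write as (q^2)² − (9c^2)², then factor q^2 - 9c^2 once more.

(q - 3c)(q + 3c)(q^2 + 9c^2)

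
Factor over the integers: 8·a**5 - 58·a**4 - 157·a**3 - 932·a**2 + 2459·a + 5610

By the rational root theorem, a = -3/2 is a root, so (2·a + 3) is a factor; dividing leaves 4·a**4 - 35·a**3 - 26·a**2 - 427·a + 1870.
Then a = 11/4 is a root, giving the factor (4·a - 11) and quotient a**3 - 6·a**2 - 23·a - 170.
Then a = 10 is a root, so (a - 10) divides it; the quotient is a**2 + 4·a + 17.
The quadratic a**2 + 4·a + 17 has discriminant -52 < 0 and is irreducible over ℤ.

(2·a + 3)·(4·a - 11)·(a - 10)·(a**2 + 4·a + 17)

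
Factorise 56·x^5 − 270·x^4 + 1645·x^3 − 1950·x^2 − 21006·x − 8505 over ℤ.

Trying the rational-root candidates, x = −3/7 is a root, so (7·x + 3) divides it; the quotient is 8·x^4 − 42·x^3 + 253·x^2 − 387·x − 2835.
Then x = −9/4 is a root, so (4·x + 9) divides it; the quotient is 2·x^3 − 15·x^2 + 97·x − 315.
Then x = 9/2 is a root, giving the factor (2·x − 9) and quotient x^2 − 3·x + 35.
The quadratic x^2 − 3·x + 35 has discriminant −131 < 0 and is irreducible over ℤ.

(2·x − 9)·(4·x + 9)·(7·x + 3)·(x^2 − 3·x + 35)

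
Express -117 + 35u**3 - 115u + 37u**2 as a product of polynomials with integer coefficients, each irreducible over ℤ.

Testing divisors of the constant over divisors of the leading coefficient, u = -1 is a root, giving the factor (u + 1) and quotient 35u**2 + 2u - 117.
The remaining quadratic factors as (7u + 13)(5u - 9).

(5u - 9)(7u + 13)(u + 1)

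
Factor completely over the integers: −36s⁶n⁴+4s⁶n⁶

Pull out the common factor 4s⁶n⁴, leaving n²−9.
Recognize a difference of squares with the parts n and 3.

4n⁴s⁶(n+3)(n−3)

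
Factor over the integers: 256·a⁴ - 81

(4·a + 3)·(4·a - 3)·(16·a² + 9)

(4·a)⁴ − (3)⁴ = ((4·a)² − (3)²)((4·a)² + (3)²); the first factor splits again, the second (16·a² + 9) is irreducible.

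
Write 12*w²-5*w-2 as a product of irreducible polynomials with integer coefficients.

(3*w-2)*(4*w+1)

Need a pair with product 12·(-2) = -24 and sum -5: that's -8 and 3.
Split the middle term: 12*w²-8*w + 3*w-2 = 4*w*(3*w-2) + (3*w-2).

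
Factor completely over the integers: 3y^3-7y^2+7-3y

(3y-7)(y+1)(y-1)

Group as (3y^3-3y) + (-7y^2+7) = 3y(y^2-1) - 7(y^2-1).
Both groups share the factor (y^2-1).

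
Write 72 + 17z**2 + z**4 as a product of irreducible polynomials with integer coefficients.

(z**2 + 8)(z**2 + 9)

Substitute u = z**2 to get a quadratic in u, then factor.
z**2 + 8 is irreducible over ℤ (always positive, so no real roots).
z**2 + 9 is irreducible over ℤ (sum of squares).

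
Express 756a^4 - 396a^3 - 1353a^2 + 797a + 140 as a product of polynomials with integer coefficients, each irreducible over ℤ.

(3a + 4)(6a - 5)(6a - 7)(7a + 1)

By the rational root theorem, a = -4/3 is a root, so (3a + 4) is a factor; dividing leaves 252a^3 - 468a^2 + 173a + 35.
Next, a = 5/6 is a root, so (6a - 5) divides it; the quotient is 42a^2 - 43a - 7.
The remaining quadratic factors as (6a - 7)(7a + 1).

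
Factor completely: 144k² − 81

Factor out 9, leaving 16k² − 9, which is a difference of two squares.

9(4k + 3)(4k − 3)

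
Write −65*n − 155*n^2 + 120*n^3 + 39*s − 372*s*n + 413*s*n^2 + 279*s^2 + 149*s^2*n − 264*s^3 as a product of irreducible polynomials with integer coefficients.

Group: 3*s*(−88*s^2 − 97*s*n + 93*s − 24*n^2 + 31*n + 13) − 5*n*(−88*s^2 − 97*s*n + 93*s − 24*n^2 + 31*n + 13); both groups contain (−88*s^2 − 97*s*n + 93*s − 24*n^2 + 31*n + 13), so (3*s − 5*n) is a factor with cofactor −88*s^2 − 97*s*n + 93*s − 24*n^2 + 31*n + 13.
The cofactor groups again: −88*s^2 − 97*s*n + 93*s − 24*n^2 + 31*n + 13 = −8*s*(11*s + 8*n − 13) + (−3*n − 1)*(11*s + 8*n − 13); both groups contain (11*s + 8*n − 13), giving −(8*s + 3*n + 1)*(11*s + 8*n − 13).

−(3*s − 5*n)*(8*s + 3*n + 1)*(11*s + 8*n − 13)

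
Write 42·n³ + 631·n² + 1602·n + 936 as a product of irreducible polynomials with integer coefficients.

(6·n + 13)·(7·n + 6)·(n + 12)

Testing divisors of the constant over divisors of the leading coefficient, n = -13/6 is a root, so (6·n + 13) divides it; the quotient is 7·n² + 90·n + 72.
The remaining quadratic factors as (n + 12)(7·n + 6).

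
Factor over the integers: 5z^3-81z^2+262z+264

(5z+4)(z-11)(z-6)

Among the possible rational roots, z = 11 is a root, giving the factor (z-11) and quotient 5z^2-26z-24.
The remaining quadratic factors as (z-6)(5z+4).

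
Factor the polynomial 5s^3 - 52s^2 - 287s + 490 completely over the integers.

(5s - 7)(s + 5)(s - 14)

Among the possible rational roots, s = 7/5 is a root, giving the factor (5s - 7) and quotient s^2 - 9s - 70.
The remaining quadratic factors as (s + 5)(s - 14).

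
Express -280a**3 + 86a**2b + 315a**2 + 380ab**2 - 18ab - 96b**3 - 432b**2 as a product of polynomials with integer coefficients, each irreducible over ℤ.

Group: 5a(-56a**2 - 50ab + 63a + 16b**2 + 72b) - 6b(-56a**2 - 50ab + 63a + 16b**2 + 72b); both groups contain (-56a**2 - 50ab + 63a + 16b**2 + 72b), so (5a - 6b) is a factor with cofactor -56a**2 - 50ab + 63a + 16b**2 + 72b.
The cofactor groups again: -56a**2 - 50ab + 63a + 16b**2 + 72b = -7a(8a - 2b - 9) - 8b(8a - 2b - 9); both groups contain (8a - 2b - 9), giving -(7a + 8b)(8a - 2b - 9).

-(5a - 6b)(7a + 8b)(8a - 2b - 9)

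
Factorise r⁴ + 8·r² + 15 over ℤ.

Substitute u = r² to get a quadratic in u, then factor.
r² + 5 is irreducible over ℤ (always positive, so no real roots).
r² + 3 is irreducible over ℤ (always positive, so no real roots).

(r² + 3)·(r² + 5)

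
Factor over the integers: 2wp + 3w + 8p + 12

Group as (2wp + 3w) + (8p + 12) = w(2p + 3) + 4(2p + 3).
Both groups share the factor (2p + 3).

(2p + 3)(w + 4)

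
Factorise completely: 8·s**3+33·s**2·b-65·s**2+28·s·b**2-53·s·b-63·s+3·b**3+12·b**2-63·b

(s+3·b-9)·(8·s+b+7)·(s+b)

Group: s·(8·s**2+9·s·b+7·s+b**2+7·b) + (3·b-9)·(8·s**2+9·s·b+7·s+b**2+7·b); both groups contain (8·s**2+9·s·b+7·s+b**2+7·b), so (s+3·b-9) is a factor with cofactor 8·s**2+9·s·b+7·s+b**2+7·b.
The cofactor groups again: 8·s**2+9·s·b+7·s+b**2+7·b = 8·s·(s+b) + (b+7)·(s+b); both groups contain (s+b), giving (8·s+b+7)·(s+b).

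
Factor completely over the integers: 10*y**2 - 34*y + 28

Pull out the common factor 2, then factor the remaining trinomial.

2*(5*y - 7)*(y - 2)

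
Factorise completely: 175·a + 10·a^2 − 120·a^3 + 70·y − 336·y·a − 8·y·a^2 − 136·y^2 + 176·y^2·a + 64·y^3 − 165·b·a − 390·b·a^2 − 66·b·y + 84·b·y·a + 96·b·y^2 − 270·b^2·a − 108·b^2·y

−(9·b + 4·y + 4·a − 5)·(2·y + 5·a)·(6·b − 8·y + 6·a + 7)

Group: 9·b·(−12·b·y − 30·b·a + 16·y^2 + 28·y·a − 14·y − 30·a^2 − 35·a) + (4·y + 4·a − 5)·(−12·b·y − 30·b·a + 16·y^2 + 28·y·a − 14·y − 30·a^2 − 35·a); both groups contain (−12·b·y − 30·b·a + 16·y^2 + 28·y·a − 14·y − 30·a^2 − 35·a), so (9·b + 4·y + 4·a − 5) is a factor with cofactor −12·b·y − 30·b·a + 16·y^2 + 28·y·a − 14·y − 30·a^2 − 35·a.
The cofactor groups again: −12·b·y − 30·b·a + 16·y^2 + 28·y·a − 14·y − 30·a^2 − 35·a = −2·y·(6·b − 8·y + 6·a + 7) − 5·a·(6·b − 8·y + 6·a + 7); both groups contain (6·b − 8·y + 6·a + 7), giving −(2·y + 5·a)·(6·b − 8·y + 6·a + 7).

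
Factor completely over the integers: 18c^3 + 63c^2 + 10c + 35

(2c + 7)(9c^2 + 5)

Group as (18c^3 + 10c) + (63c^2 + 35) = 2c(9c^2 + 5) + 7(9c^2 + 5).
Both groups share the factor (9c^2 + 5).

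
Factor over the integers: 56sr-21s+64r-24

(7s+8)(8r-3)

Group as (56sr-21s) + (64r-24) = 7s(8r-3) + 8(8r-3).
Both groups share the factor (8r-3).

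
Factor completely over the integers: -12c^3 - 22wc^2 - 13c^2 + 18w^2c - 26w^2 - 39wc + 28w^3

Group: w(28w^2 - 10wc - 26w - 12c^2 - 13c) + c(28w^2 - 10wc - 26w - 12c^2 - 13c); both groups contain (28w^2 - 10wc - 26w - 12c^2 - 13c), so (w + c) is a factor with cofactor 28w^2 - 10wc - 26w - 12c^2 - 13c.
The cofactor groups again: 28w^2 - 10wc - 26w - 12c^2 - 13c = 2w(14w - 12c - 13) + c(14w - 12c - 13); both groups contain (14w - 12c - 13), giving (2w + c)(14w - 12c - 13).

(14w - 12c - 13)(2w + c)(w + c)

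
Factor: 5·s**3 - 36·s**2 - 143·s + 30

Testing divisors of the constant over divisors of the leading coefficient, s = 10 is a root, so (s - 10) divides it; the quotient is 5·s**2 + 14·s - 3.
The remaining quadratic factors as (5·s - 1)(s + 3).

(5·s - 1)·(s + 3)·(s - 10)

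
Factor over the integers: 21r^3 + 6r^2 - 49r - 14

Group as (21r^3 - 49r) + (6r^2 - 14) = 7r(3r^2 - 7) + 2(3r^2 - 7).
Both groups share the factor (3r^2 - 7).

(7r + 2)(3r^2 - 7)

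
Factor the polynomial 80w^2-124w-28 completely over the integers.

4(4w-7)(5w+1)

Pull out the common factor 4, then factor the remaining trinomial.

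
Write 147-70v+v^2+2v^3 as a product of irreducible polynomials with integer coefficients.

(2v-7)(v+7)(v-3)

By the rational root theorem, v = -7 is a root, so (v+7) is a factor; dividing leaves 2v^2-13v+21.
The remaining quadratic factors as (2v-7)(v-3).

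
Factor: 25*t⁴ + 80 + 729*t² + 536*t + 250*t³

(5*t + 1)*(5*t + 4)*(t + 4)*(t + 5)

Testing divisors of the constant over divisors of the leading coefficient, t = −1/5 is a root, so (5*t + 1) divides it; the quotient is 5*t³ + 49*t² + 136*t + 80.
Then t = −4 is a root, so (t + 4) is a factor; dividing leaves 5*t² + 29*t + 20.
The remaining quadratic factors as (t + 5)(5*t + 4).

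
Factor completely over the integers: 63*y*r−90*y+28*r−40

Group as (63*y*r−90*y) + (28*r−40) = 9*y*(7*r−10) + 4*(7*r−10).
Both groups share the factor (7*r−10).

(7*r−10)*(9*y+4)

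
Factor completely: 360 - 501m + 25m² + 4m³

Testing divisors of the constant over divisors of the leading coefficient, m = 3/4 is a root, so (4m - 3) is a factor; dividing leaves m² + 7m - 120.
The remaining quadratic factors as (m + 15)(m - 8).

(4m - 3)(m + 15)(m - 8)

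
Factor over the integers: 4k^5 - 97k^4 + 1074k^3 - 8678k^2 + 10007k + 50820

(4k + 7)(k - 15)(k - 4)(k^2 - 7k + 121)

Among the possible rational roots, k = 15 is a root, so (k - 15) is a factor; dividing leaves 4k^4 - 37k^3 + 519k^2 - 893k - 3388.
Next, k = -7/4 is a root, so (4k + 7) is a factor; dividing leaves k^3 - 11k^2 + 149k - 484.
Continuing, k = 4 is a root, giving the factor (k - 4) and quotient k^2 - 7k + 121.
The quadratic k^2 - 7k + 121 has discriminant -435 < 0 and is irreducible over ℤ.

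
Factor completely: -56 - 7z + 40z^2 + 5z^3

Group as (5z^3 - 7z) + (40z^2 - 56) = z(5z^2 - 7) + 8(5z^2 - 7).
Both groups share the factor (5z^2 - 7).

(z + 8)(5z^2 - 7)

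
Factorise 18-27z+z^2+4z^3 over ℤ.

Among the possible rational roots, z = -3 is a root, so (z+3) divides it; the quotient is 4z^2-11z+6.
The remaining quadratic factors as (z-2)(4z-3).

(4z-3)(z+3)(z-2)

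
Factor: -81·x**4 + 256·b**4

(4·b)⁴ − (3·x)⁴ = ((4·b)² − (3·x)²)((4·b)² + (3·x)²); the first factor splits again, the second (16·b**2 + 9·x**2) is irreducible.

(4·b + 3·x)·(4·b - 3·x)·(16·b**2 + 9·x**2)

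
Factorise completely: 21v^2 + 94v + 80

Need a pair with product 21·80 = 1680 and sum 94: that's 70 and 24.
Split the middle term: 21v^2 + 70v + 24v + 80 = 7v(3v + 10) + 8(3v + 10).

(3v + 10)(7v + 8)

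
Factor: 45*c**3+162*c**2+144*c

9*c*(5*c+8)*(c+2)

Pull out the common factor 9*c, then factor the remaining trinomial.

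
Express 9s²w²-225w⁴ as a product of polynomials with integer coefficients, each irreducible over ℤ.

9w²(s+5w)(s-5w)

Factor out 9w², leaving s²-25w², which is a difference of two squares.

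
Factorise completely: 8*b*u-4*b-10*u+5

Group as (8*b*u-4*b) + (-10*u+5) = 4*b*(2*u-1) - 5*(2*u-1).
Both groups share the factor (2*u-1).

(2*u-1)*(4*b-5)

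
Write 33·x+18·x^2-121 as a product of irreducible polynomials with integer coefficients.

(3·x+11)·(6·x-11)

Need a pair with product 18·(-121) = -2178 and sum 33: that's 66 and -33.
Split the middle term: 18·x^2+66·x - 33·x-121 = 6·x·(3·x+11) - 11·(3·x+11).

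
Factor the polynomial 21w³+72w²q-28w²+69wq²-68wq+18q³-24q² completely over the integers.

Group: 3w(7w²+17wq+6q²) + (3q-4)(7w²+17wq+6q²); both groups contain (7w²+17wq+6q²), so (3w+3q-4) is a factor with cofactor 7w²+17wq+6q².
The cofactor groups again: 7w²+17wq+6q² = 7w(w+2q) + 3q(w+2q); both groups contain (w+2q), giving (7w+3q)(w+2q).

(w+2q)(3w+3q-4)(7w+3q)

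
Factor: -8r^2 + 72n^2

8(3n + r)(3n - r)

Factor out 8, leaving 9n^2 - r^2, which is a difference of two squares.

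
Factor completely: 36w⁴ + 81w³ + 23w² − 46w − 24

By the rational root theorem, w = −1 is a root, so (w + 1) divides it; the quotient is 36w³ + 45w² − 22w − 24.
Continuing, w = 3/4 is a root, giving the factor (4w − 3) and quotient 9w² + 18w + 8.
The remaining quadratic factors as (3w + 4)(3w + 2).

(3w + 2)(3w + 4)(4w − 3)(w + 1)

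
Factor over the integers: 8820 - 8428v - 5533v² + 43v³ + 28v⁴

Among the possible rational roots, v = -14 is a root, giving the factor (v + 14) and quotient 28v³ - 349v² - 647v + 630.
Then v = 14 is a root, so (v - 14) divides it; the quotient is 28v² + 43v - 45.
The remaining quadratic factors as (7v - 5)(4v + 9).

(4v + 9)(7v - 5)(v + 14)(v - 14)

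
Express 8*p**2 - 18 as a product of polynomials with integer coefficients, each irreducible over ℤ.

2*(2*p + 3)*(2*p - 3)

Pull out the common factor 2; 4*p**2 - 9 is a difference of squares.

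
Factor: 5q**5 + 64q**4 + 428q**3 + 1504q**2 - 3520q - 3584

(5q + 4)(q + 8)(q - 2)(q**2 + 6q + 56)

Among the possible rational roots, q = 2 is a root, so (q - 2) is a factor; dividing leaves 5q**4 + 74q**3 + 576q**2 + 2656q + 1792.
Next, q = -8 is a root, so (q + 8) is a factor; dividing leaves 5q**3 + 34q**2 + 304q + 224.
Continuing, q = -4/5 is a root, so (5q + 4) is a factor; dividing leaves q**2 + 6q + 56.
The quadratic q**2 + 6q + 56 has discriminant -188 < 0 and is irreducible over ℤ.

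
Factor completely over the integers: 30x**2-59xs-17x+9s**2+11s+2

(5x-9s-2)(6x-s-1)

Group: 6x(5x-9s-2) + (-s-1)(5x-9s-2); both groups contain (5x-9s-2).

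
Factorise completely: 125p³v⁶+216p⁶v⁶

Every term has a factor of p³v⁶; factoring it out leaves 216p³+125.
Recognize a sum of cubes with the parts 6p and 5.

p³v⁶(6p+5)(36p²-30p+25)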